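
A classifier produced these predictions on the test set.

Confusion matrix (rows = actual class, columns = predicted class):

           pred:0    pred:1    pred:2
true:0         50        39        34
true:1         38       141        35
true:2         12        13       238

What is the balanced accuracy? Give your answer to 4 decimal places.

Balanced accuracy = mean of per-class recall.
  0: recall = 50/123 = 0.40650
  1: recall = 141/214 = 0.65888
  2: recall = 238/263 = 0.90494
Mean = (0.40650 + 0.65888 + 0.90494) / 3 = 0.6568

0.6568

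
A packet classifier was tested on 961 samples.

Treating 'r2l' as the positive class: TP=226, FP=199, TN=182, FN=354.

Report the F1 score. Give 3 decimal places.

0.450

Precision = TP/(TP+FP) = 226/425 = 0.5318
Recall = TP/(TP+FN) = 226/580 = 0.3897
F1 = 2·TP/(2·TP+FP+FN) = 452/1005 = 0.450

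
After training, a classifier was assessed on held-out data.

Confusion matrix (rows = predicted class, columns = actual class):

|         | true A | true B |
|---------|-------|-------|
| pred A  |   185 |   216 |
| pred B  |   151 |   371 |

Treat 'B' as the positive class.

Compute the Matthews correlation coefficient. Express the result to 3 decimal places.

0.177

MCC = (TP·TN − FP·FN) / √((TP+FP)(TP+FN)(TN+FP)(TN+FN))
Numerator = 371·185 − 151·216 = 36019
Denominator = √(522·587·336·401) = √41284996704 = 203187.0978
MCC = 36019 / 203187.0978 = 0.177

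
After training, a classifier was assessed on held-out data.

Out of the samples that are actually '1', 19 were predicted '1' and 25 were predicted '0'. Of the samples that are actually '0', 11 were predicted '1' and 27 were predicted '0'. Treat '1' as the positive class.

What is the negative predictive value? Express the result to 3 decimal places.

0.519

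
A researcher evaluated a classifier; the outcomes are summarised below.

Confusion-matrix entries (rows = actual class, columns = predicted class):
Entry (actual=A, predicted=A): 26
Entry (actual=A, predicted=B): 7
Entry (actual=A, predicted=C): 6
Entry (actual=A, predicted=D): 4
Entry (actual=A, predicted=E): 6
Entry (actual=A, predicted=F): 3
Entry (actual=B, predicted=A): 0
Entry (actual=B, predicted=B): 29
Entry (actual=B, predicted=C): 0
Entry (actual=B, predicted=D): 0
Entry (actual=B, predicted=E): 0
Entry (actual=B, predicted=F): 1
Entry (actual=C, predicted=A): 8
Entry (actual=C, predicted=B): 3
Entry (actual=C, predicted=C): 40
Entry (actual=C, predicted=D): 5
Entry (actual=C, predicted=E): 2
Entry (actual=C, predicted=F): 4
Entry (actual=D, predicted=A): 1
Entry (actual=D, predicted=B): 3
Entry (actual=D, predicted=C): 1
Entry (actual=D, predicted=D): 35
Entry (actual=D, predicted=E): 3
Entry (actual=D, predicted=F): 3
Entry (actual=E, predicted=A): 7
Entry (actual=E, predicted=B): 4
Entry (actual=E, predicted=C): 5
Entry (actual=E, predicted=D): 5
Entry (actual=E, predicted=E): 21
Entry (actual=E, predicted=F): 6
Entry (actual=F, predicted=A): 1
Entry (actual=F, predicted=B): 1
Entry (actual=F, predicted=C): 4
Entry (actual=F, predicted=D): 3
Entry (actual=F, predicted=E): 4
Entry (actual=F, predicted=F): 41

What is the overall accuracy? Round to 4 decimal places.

Accuracy = trace / total = (26+29+40+35+21+41=192) / 292 = 192/292 = 0.6575

0.6575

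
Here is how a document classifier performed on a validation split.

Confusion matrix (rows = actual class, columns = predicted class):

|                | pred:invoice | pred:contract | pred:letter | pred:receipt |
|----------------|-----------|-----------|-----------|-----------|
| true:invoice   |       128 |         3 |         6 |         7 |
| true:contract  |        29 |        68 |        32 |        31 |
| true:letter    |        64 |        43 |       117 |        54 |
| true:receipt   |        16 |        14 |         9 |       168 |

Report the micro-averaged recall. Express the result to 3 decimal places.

0.610

Micro-averaging pools counts across classes: ΣTP=481, ΣFP=308, ΣFN=308.
Micro-recall = TP/(TP+FN) on pooled counts = 0.610 (equals overall accuracy in single-label multiclass).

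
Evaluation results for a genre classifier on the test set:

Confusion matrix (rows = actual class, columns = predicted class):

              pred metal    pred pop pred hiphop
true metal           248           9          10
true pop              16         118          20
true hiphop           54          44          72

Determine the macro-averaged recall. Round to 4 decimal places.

Per-class recall (TP/(TP+FN)):
  metal: TP=248, FN=9+10=19 → 248/267 = 0.92884
  pop: TP=118, FN=16+20=36 → 118/154 = 0.76623
  hiphop: TP=72, FN=54+44=98 → 72/170 = 0.42353
Macro-recall = mean = (0.92884 + 0.76623 + 0.42353) / 3 = 0.7062

0.7062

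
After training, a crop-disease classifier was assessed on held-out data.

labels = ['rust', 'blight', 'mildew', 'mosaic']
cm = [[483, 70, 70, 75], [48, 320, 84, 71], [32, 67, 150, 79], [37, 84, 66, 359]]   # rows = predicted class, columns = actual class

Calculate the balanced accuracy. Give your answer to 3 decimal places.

Balanced accuracy = mean of per-class recall.
  rust: recall = 483/600 = 0.8050
  blight: recall = 320/541 = 0.5915
  mildew: recall = 150/370 = 0.4054
  mosaic: recall = 359/584 = 0.6147
Mean = (0.8050 + 0.5915 + 0.4054 + 0.6147) / 4 = 0.604

0.604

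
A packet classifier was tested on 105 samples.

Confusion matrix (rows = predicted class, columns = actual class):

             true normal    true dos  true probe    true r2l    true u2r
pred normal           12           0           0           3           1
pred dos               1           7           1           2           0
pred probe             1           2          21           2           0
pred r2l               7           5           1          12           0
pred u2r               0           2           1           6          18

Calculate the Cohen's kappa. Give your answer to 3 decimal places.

0.580

Observed agreement pₒ = trace/N = 70/105 = 0.6667
Expected agreement pₑ = Σ (rowᵢ·colᵢ)/N² = (21·16 + 16·11 + 24·26 + 25·25 + 19·27)/105² = 0.2063
κ = (pₒ − pₑ)/(1 − pₑ) = (0.6667 − 0.2063)/(1 − 0.2063) = 0.580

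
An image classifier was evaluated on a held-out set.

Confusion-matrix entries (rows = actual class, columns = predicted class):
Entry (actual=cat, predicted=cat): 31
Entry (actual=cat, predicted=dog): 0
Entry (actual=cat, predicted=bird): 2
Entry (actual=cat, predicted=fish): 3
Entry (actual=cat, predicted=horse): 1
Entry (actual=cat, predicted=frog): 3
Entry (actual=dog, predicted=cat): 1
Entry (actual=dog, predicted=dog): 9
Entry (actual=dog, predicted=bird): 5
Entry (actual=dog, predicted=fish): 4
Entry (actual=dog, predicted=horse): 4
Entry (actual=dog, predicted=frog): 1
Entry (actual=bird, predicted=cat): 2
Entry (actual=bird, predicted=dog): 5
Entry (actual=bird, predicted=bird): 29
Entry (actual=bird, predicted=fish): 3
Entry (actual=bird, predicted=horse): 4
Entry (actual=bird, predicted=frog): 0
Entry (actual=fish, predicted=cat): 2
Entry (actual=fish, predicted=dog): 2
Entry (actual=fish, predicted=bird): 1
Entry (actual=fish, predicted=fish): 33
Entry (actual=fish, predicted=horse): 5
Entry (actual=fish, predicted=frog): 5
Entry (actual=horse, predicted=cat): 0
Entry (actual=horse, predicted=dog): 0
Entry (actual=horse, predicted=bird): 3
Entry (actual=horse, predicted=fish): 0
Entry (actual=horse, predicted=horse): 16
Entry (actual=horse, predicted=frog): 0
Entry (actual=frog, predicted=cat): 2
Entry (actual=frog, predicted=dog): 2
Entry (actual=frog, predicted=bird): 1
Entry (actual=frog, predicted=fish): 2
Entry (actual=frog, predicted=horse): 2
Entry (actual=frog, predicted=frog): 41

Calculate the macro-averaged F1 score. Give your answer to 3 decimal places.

Per-class F1 score (2·TP/(2·TP+FP+FN)):
  cat: TP=31, FP=1+2+2+0+2=7, FN=0+2+3+1+3=9 → 62/78 = 0.7949
  dog: TP=9, FP=0+5+2+0+2=9, FN=1+5+4+4+1=15 → 18/42 = 0.4286
  bird: TP=29, FP=2+5+1+3+1=12, FN=2+5+3+4+0=14 → 58/84 = 0.6905
  fish: TP=33, FP=3+4+3+0+2=12, FN=2+2+1+5+5=15 → 66/93 = 0.7097
  horse: TP=16, FP=1+4+4+5+2=16, FN=0+0+3+0+0=3 → 32/51 = 0.6275
  frog: TP=41, FP=3+1+0+5+0=9, FN=2+2+1+2+2=9 → 82/100 = 0.8200
Macro-F1 score = mean = (0.7949 + 0.4286 + 0.6905 + 0.7097 + 0.6275 + 0.8200) / 6 = 0.679

0.679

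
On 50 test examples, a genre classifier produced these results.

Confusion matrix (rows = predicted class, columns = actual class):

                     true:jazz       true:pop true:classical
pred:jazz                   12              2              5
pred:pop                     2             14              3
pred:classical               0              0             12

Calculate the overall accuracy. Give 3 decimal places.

Accuracy = trace / total = (12+14+12=38) / 50 = 38/50 = 0.760

0.760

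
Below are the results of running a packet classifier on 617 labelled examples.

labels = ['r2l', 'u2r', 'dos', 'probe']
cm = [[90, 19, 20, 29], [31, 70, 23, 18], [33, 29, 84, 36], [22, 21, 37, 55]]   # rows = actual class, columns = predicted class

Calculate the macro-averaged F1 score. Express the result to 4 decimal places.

0.4814

Per-class F1 score (2·TP/(2·TP+FP+FN)):
  r2l: TP=90, FP=31+33+22=86, FN=19+20+29=68 → 180/334 = 0.53892
  u2r: TP=70, FP=19+29+21=69, FN=31+23+18=72 → 140/281 = 0.49822
  dos: TP=84, FP=20+23+37=80, FN=33+29+36=98 → 168/346 = 0.48555
  probe: TP=55, FP=29+18+36=83, FN=22+21+37=80 → 110/273 = 0.40293
Macro-F1 score = mean = (0.53892 + 0.49822 + 0.48555 + 0.40293) / 4 = 0.4814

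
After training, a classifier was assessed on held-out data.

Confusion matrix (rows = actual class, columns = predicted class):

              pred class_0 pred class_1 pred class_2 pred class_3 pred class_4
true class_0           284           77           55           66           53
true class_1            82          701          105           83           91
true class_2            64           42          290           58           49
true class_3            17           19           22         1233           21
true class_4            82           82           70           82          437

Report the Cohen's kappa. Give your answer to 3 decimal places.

0.619

Observed agreement pₒ = trace/N = 2945/4165 = 0.7071
Expected agreement pₑ = Σ (rowᵢ·colᵢ)/N² = (535·529 + 1062·921 + 503·542 + 1312·1522 + 753·651)/4165² = 0.2318
κ = (pₒ − pₑ)/(1 − pₑ) = (0.7071 − 0.2318)/(1 − 0.2318) = 0.619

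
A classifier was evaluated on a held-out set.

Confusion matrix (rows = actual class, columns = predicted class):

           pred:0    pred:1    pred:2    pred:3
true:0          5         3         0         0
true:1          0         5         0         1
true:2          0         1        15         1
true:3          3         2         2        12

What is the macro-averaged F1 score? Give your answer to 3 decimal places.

Per-class F1 score (2·TP/(2·TP+FP+FN)):
  0: TP=5, FP=0+0+3=3, FN=3+0+0=3 → 10/16 = 0.6250
  1: TP=5, FP=3+1+2=6, FN=0+0+1=1 → 10/17 = 0.5882
  2: TP=15, FP=0+0+2=2, FN=0+1+1=2 → 30/34 = 0.8824
  3: TP=12, FP=0+1+1=2, FN=3+2+2=7 → 24/33 = 0.7273
Macro-F1 score = mean = (0.6250 + 0.5882 + 0.8824 + 0.7273) / 4 = 0.706

0.706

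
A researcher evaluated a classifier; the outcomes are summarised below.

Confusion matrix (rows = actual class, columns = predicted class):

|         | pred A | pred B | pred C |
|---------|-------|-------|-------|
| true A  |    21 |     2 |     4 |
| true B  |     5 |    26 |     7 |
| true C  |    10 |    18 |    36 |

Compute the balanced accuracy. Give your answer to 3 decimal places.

0.675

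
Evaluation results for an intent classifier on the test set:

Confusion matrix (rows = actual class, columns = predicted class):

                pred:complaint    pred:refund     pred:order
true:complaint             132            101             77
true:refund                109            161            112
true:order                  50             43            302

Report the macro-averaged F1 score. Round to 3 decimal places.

Per-class F1 score (2·TP/(2·TP+FP+FN)):
  complaint: TP=132, FP=109+50=159, FN=101+77=178 → 264/601 = 0.4393
  refund: TP=161, FP=101+43=144, FN=109+112=221 → 322/687 = 0.4687
  order: TP=302, FP=77+112=189, FN=50+43=93 → 604/886 = 0.6817
Macro-F1 score = mean = (0.4393 + 0.4687 + 0.6817) / 3 = 0.530

0.530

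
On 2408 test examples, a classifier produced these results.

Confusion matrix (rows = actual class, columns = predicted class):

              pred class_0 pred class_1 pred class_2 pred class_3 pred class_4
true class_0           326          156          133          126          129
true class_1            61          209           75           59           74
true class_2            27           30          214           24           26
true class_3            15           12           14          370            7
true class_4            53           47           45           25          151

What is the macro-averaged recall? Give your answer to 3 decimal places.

0.567

Per-class recall (TP/(TP+FN)):
  class_0: TP=326, FN=156+133+126+129=544 → 326/870 = 0.3747
  class_1: TP=209, FN=61+75+59+74=269 → 209/478 = 0.4372
  class_2: TP=214, FN=27+30+24+26=107 → 214/321 = 0.6667
  class_3: TP=370, FN=15+12+14+7=48 → 370/418 = 0.8852
  class_4: TP=151, FN=53+47+45+25=170 → 151/321 = 0.4704
Macro-recall = mean = (0.3747 + 0.4372 + 0.6667 + 0.8852 + 0.4704) / 5 = 0.567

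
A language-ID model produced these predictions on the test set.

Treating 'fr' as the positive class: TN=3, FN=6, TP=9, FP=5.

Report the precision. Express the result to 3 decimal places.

0.643

Precision = TP/(TP+FP) = 9/(9+5) = 9/14 = 0.643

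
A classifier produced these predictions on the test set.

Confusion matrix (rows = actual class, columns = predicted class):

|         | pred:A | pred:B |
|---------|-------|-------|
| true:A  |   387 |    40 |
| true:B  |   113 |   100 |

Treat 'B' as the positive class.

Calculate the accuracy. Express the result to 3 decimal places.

0.761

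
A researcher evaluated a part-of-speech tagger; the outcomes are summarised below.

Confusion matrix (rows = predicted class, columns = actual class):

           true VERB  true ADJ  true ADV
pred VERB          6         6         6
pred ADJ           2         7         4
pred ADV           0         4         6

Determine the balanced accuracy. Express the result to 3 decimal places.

0.512

Balanced accuracy = mean of per-class recall.
  VERB: recall = 6/8 = 0.7500
  ADJ: recall = 7/17 = 0.4118
  ADV: recall = 6/16 = 0.3750
Mean = (0.7500 + 0.4118 + 0.3750) / 3 = 0.512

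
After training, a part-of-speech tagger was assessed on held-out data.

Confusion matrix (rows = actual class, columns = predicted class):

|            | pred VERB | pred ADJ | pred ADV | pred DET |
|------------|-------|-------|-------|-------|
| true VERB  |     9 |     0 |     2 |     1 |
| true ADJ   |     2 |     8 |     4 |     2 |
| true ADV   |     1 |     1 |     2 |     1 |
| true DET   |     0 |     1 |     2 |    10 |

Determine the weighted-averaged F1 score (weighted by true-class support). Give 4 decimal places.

0.6480

Per-class F1 score (2·TP/(2·TP+FP+FN)):
  VERB: TP=9, FP=2+1+0=3, FN=0+2+1=3 → 18/24 = 0.75000
  ADJ: TP=8, FP=0+1+1=2, FN=2+4+2=8 → 16/26 = 0.61538
  ADV: TP=2, FP=2+4+2=8, FN=1+1+1=3 → 4/15 = 0.26667
  DET: TP=10, FP=1+2+1=4, FN=0+1+2=3 → 20/27 = 0.74074
Weighted-F1 score = Σ (supportᵢ/N)·F1 scoreᵢ with N=46: (12/46)·0.75000 + (16/46)·0.61538 + (5/46)·0.26667 + (13/46)·0.74074 = 0.6480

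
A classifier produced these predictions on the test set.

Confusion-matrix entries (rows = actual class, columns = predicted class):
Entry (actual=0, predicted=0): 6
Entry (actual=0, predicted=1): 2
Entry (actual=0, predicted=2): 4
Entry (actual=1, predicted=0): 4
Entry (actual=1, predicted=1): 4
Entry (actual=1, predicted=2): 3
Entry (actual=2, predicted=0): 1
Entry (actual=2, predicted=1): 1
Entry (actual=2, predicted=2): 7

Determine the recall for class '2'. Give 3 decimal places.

One-vs-rest for '2': TP = diagonal; FP = other classes predicted '2'; FN = '2' predicted as other.
recall = TP/(TP+FN).
2: TP=7, FN=1+1=2 → 7/9 = 0.7778

0.778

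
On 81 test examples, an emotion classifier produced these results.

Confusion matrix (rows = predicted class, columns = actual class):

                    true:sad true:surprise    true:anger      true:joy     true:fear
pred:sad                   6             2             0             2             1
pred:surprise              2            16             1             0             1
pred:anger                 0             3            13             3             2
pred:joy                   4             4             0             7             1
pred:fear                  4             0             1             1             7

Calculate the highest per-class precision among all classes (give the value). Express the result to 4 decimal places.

0.8000

Per-class precision (TP/(TP+FP)):
  sad: TP=6, FP=2+0+2+1=5 → 6/11 = 0.54545
  surprise: TP=16, FP=2+1+0+1=4 → 16/20 = 0.80000
  anger: TP=13, FP=0+3+3+2=8 → 13/21 = 0.61905
  joy: TP=7, FP=4+4+0+1=9 → 7/16 = 0.43750
  fear: TP=7, FP=4+0+1+1=6 → 7/13 = 0.53846
Highest is class 'surprise' with precision = 0.8000.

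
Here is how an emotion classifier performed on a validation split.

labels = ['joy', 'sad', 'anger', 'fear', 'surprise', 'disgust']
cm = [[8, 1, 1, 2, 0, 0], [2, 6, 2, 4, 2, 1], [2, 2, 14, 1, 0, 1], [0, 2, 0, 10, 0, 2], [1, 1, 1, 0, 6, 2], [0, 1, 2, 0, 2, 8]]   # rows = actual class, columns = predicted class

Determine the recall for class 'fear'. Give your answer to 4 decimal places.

0.7143

Take TP from the diagonal, FP from the rest of the 'fear' prediction marginal, FN from the rest of the 'fear' actual marginal.
recall = TP/(TP+FN).
fear: TP=10, FN=0+2+0+0+2=4 → 10/14 = 0.71429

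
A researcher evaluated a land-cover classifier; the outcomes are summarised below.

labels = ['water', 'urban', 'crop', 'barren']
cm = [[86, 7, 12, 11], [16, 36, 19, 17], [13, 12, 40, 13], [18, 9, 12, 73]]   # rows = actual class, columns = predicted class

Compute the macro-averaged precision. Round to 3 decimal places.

0.583

Per-class precision (TP/(TP+FP)):
  water: TP=86, FP=16+13+18=47 → 86/133 = 0.6466
  urban: TP=36, FP=7+12+9=28 → 36/64 = 0.5625
  crop: TP=40, FP=12+19+12=43 → 40/83 = 0.4819
  barren: TP=73, FP=11+17+13=41 → 73/114 = 0.6404
Macro-precision = mean = (0.6466 + 0.5625 + 0.4819 + 0.6404) / 4 = 0.583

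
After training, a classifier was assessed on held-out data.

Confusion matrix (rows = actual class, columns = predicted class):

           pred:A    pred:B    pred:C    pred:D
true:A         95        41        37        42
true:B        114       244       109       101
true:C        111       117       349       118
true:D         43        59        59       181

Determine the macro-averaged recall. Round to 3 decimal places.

0.476

Per-class recall (TP/(TP+FN)):
  A: TP=95, FN=41+37+42=120 → 95/215 = 0.4419
  B: TP=244, FN=114+109+101=324 → 244/568 = 0.4296
  C: TP=349, FN=111+117+118=346 → 349/695 = 0.5022
  D: TP=181, FN=43+59+59=161 → 181/342 = 0.5292
Macro-recall = mean = (0.4419 + 0.4296 + 0.5022 + 0.5292) / 4 = 0.476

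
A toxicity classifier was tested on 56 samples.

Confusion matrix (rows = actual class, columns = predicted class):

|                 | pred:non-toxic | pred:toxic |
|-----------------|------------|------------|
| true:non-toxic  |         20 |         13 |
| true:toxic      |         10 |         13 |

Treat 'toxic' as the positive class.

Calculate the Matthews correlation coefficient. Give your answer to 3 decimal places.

MCC = (TP·TN − FP·FN) / √((TP+FP)(TP+FN)(TN+FP)(TN+FN))
Numerator = 13·20 − 13·10 = 130
Denominator = √(26·23·33·30) = √592020 = 769.4284
MCC = 130 / 769.4284 = 0.169

0.169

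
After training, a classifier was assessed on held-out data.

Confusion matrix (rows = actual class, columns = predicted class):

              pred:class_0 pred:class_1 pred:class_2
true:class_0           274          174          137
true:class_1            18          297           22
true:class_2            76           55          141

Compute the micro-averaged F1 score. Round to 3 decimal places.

Micro-averaging pools counts across classes: ΣTP=712, ΣFP=482, ΣFN=482.
Micro-F1 score = 2·TP/(2·TP+FP+FN) on pooled counts = 0.596 (equals overall accuracy in single-label multiclass).

0.596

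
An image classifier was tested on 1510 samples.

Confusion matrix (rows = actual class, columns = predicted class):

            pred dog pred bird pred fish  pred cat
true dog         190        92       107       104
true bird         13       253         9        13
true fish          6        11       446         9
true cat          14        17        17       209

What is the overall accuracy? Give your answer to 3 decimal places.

0.727

Accuracy = trace / total = (190+253+446+209=1098) / 1510 = 1098/1510 = 0.727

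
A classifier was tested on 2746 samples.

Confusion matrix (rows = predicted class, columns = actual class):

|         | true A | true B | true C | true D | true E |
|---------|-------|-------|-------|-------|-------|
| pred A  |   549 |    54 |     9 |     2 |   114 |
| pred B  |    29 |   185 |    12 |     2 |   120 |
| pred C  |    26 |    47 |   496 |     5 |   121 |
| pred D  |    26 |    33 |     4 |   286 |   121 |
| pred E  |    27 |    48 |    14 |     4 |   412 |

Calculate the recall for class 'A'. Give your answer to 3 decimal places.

0.836

Take TP from the diagonal, FP from the rest of the 'A' prediction marginal, FN from the rest of the 'A' actual marginal.
recall = TP/(TP+FN).
A: TP=549, FN=29+26+26+27=108 → 549/657 = 0.8356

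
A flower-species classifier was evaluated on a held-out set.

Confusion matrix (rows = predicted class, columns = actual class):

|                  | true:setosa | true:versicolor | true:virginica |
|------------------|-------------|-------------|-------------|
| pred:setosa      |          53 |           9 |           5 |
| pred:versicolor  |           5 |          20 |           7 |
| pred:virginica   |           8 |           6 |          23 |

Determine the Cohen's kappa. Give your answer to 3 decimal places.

0.533

Observed agreement pₒ = trace/N = 96/136 = 0.7059
Expected agreement pₑ = Σ (rowᵢ·colᵢ)/N² = (66·67 + 35·32 + 35·37)/136² = 0.3696
κ = (pₒ − pₑ)/(1 − pₑ) = (0.7059 − 0.3696)/(1 − 0.3696) = 0.533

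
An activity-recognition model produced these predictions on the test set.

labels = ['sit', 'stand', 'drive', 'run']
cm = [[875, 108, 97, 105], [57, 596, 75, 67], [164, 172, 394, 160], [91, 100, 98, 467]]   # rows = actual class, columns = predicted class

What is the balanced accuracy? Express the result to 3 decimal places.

0.637

Balanced accuracy = mean of per-class recall.
  sit: recall = 875/1185 = 0.7384
  stand: recall = 596/795 = 0.7497
  drive: recall = 394/890 = 0.4427
  run: recall = 467/756 = 0.6177
Mean = (0.7384 + 0.7497 + 0.4427 + 0.6177) / 4 = 0.637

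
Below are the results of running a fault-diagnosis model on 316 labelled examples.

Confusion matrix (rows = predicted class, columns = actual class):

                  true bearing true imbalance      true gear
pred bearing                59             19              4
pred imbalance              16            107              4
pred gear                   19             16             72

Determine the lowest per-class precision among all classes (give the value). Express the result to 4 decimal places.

Per-class precision (TP/(TP+FP)):
  bearing: TP=59, FP=19+4=23 → 59/82 = 0.71951
  imbalance: TP=107, FP=16+4=20 → 107/127 = 0.84252
  gear: TP=72, FP=19+16=35 → 72/107 = 0.67290
Lowest is class 'gear' with precision = 0.6729.

0.6729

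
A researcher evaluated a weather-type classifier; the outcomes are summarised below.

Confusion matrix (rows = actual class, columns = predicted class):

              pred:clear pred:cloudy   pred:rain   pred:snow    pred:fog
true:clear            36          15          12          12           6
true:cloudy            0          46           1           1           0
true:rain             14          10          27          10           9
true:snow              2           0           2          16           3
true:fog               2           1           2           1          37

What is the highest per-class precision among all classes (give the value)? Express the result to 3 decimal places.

0.673

Per-class precision (TP/(TP+FP)):
  clear: TP=36, FP=0+14+2+2=18 → 36/54 = 0.6667
  cloudy: TP=46, FP=15+10+0+1=26 → 46/72 = 0.6389
  rain: TP=27, FP=12+1+2+2=17 → 27/44 = 0.6136
  snow: TP=16, FP=12+1+10+1=24 → 16/40 = 0.4000
  fog: TP=37, FP=6+0+9+3=18 → 37/55 = 0.6727
Highest is class 'fog' with precision = 0.673.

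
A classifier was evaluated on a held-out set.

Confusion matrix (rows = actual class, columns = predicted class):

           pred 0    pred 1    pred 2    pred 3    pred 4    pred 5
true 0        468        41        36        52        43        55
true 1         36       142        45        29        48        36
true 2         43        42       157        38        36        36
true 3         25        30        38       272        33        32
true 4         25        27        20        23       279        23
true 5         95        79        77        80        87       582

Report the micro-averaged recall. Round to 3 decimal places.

0.592

Micro-averaging pools counts across classes: ΣTP=1900, ΣFP=1310, ΣFN=1310.
Micro-recall = TP/(TP+FN) on pooled counts = 0.592 (equals overall accuracy in single-label multiclass).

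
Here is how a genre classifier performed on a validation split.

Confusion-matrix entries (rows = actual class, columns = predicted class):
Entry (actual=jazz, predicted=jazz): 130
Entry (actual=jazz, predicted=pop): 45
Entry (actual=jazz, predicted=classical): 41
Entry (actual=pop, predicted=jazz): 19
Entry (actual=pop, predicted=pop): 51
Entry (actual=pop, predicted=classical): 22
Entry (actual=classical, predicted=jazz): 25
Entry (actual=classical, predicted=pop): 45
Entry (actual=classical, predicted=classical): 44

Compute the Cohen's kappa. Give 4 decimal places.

0.2792

Observed agreement pₒ = trace/N = 225/422 = 0.53318
Expected agreement pₑ = Σ (rowᵢ·colᵢ)/N² = (216·174 + 92·141 + 114·107)/422² = 0.35238
κ = (pₒ − pₑ)/(1 − pₑ) = (0.53318 − 0.35238)/(1 − 0.35238) = 0.2792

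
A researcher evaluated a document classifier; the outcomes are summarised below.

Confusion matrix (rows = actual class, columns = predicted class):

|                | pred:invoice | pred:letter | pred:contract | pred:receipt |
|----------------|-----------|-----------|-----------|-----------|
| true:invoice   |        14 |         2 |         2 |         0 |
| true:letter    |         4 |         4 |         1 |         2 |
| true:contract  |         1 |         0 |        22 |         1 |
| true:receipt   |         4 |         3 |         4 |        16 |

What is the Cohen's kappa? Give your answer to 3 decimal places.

Observed agreement pₒ = trace/N = 56/80 = 0.7000
Expected agreement pₑ = Σ (rowᵢ·colᵢ)/N² = (18·23 + 11·9 + 24·29 + 27·19)/80² = 0.2691
κ = (pₒ − pₑ)/(1 − pₑ) = (0.7000 − 0.2691)/(1 − 0.2691) = 0.590

0.590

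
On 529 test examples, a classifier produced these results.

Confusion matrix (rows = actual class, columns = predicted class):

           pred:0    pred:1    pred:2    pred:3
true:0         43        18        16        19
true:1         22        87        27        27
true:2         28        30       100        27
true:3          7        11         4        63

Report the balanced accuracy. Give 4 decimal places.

0.5658

Balanced accuracy = mean of per-class recall.
  0: recall = 43/96 = 0.44792
  1: recall = 87/163 = 0.53374
  2: recall = 100/185 = 0.54054
  3: recall = 63/85 = 0.74118
Mean = (0.44792 + 0.53374 + 0.54054 + 0.74118) / 4 = 0.5658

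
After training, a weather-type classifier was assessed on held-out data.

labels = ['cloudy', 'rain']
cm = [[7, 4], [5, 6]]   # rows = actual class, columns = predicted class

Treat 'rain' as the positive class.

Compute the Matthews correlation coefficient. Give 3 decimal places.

MCC = (TP·TN − FP·FN) / √((TP+FP)(TP+FN)(TN+FP)(TN+FN))
Numerator = 6·7 − 4·5 = 22
Denominator = √(10·11·11·12) = √14520 = 120.4990
MCC = 22 / 120.4990 = 0.183

0.183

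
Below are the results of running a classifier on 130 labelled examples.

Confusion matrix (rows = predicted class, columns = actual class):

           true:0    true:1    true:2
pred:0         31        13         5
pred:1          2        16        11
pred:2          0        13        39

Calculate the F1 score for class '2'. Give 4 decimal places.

Treat '2' as positive and all other classes as negative.
F1 score = 2·TP/(2·TP+FP+FN).
2: TP=39, FP=0+13=13, FN=5+11=16 → 78/107 = 0.72897

0.7290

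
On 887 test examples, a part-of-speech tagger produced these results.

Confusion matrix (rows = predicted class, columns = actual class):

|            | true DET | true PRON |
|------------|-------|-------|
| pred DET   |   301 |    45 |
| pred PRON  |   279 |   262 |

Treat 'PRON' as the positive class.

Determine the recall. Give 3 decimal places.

0.853

Recall = TP/(TP+FN) = 262/(262+45) = 262/307 = 0.853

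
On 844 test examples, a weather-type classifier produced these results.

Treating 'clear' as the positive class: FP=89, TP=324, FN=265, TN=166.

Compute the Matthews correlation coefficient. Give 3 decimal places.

MCC = (TP·TN − FP·FN) / √((TP+FP)(TP+FN)(TN+FP)(TN+FN))
Numerator = 324·166 − 89·265 = 30199
Denominator = √(413·589·255·431) = √26735160585 = 163508.9006
MCC = 30199 / 163508.9006 = 0.185

0.185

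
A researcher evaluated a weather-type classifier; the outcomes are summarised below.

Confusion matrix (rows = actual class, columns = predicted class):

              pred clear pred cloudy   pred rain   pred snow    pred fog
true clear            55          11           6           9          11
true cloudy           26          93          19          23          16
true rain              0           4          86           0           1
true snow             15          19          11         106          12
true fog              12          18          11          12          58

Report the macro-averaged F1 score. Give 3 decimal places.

0.626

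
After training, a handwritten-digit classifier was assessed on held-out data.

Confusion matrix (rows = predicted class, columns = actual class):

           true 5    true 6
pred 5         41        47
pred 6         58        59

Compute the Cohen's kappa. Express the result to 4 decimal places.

-0.0294

Observed agreement pₒ = trace/N = 100/205 = 0.48780
Expected agreement pₑ = Σ (rowᵢ·colᵢ)/N² = (99·88 + 106·117)/205² = 0.50242
κ = (pₒ − pₑ)/(1 − pₑ) = (0.48780 − 0.50242)/(1 − 0.50242) = -0.0294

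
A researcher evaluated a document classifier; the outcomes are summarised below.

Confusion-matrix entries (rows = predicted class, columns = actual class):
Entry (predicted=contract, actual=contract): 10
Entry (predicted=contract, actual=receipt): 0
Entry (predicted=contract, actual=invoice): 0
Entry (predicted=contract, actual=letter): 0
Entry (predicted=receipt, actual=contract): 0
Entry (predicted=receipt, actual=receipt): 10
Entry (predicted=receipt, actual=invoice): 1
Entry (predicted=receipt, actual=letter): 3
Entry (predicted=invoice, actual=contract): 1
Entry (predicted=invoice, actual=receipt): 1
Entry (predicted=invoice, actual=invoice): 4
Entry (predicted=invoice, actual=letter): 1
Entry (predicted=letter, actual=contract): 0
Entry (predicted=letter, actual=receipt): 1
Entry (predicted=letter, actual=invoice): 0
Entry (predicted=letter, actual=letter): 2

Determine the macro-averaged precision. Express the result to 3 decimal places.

0.738

Per-class precision (TP/(TP+FP)):
  contract: TP=10, FP=0+0+0=0 → 10/10 = 1.0000
  receipt: TP=10, FP=0+1+3=4 → 10/14 = 0.7143
  invoice: TP=4, FP=1+1+1=3 → 4/7 = 0.5714
  letter: TP=2, FP=0+1+0=1 → 2/3 = 0.6667
Macro-precision = mean = (1.0000 + 0.7143 + 0.5714 + 0.6667) / 4 = 0.738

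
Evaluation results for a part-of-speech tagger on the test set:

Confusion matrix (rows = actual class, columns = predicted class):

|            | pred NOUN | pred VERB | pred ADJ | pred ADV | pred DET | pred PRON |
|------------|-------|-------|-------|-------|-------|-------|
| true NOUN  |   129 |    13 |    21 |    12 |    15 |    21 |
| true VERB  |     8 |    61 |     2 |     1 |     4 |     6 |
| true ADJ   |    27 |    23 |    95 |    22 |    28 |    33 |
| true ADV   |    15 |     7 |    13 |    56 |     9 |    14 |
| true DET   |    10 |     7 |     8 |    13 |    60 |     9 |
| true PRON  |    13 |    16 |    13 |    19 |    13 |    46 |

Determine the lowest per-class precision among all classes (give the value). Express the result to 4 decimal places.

Per-class precision (TP/(TP+FP)):
  NOUN: TP=129, FP=8+27+15+10+13=73 → 129/202 = 0.63861
  VERB: TP=61, FP=13+23+7+7+16=66 → 61/127 = 0.48031
  ADJ: TP=95, FP=21+2+13+8+13=57 → 95/152 = 0.62500
  ADV: TP=56, FP=12+1+22+13+19=67 → 56/123 = 0.45528
  DET: TP=60, FP=15+4+28+9+13=69 → 60/129 = 0.46512
  PRON: TP=46, FP=21+6+33+14+9=83 → 46/129 = 0.35659
Lowest is class 'PRON' with precision = 0.3566.

0.3566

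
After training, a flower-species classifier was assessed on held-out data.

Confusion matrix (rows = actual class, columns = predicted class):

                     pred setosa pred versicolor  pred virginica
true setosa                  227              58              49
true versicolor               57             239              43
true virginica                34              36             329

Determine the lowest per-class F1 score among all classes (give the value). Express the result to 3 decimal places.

0.696

Per-class F1 score (2·TP/(2·TP+FP+FN)):
  setosa: TP=227, FP=57+34=91, FN=58+49=107 → 454/652 = 0.6963
  versicolor: TP=239, FP=58+36=94, FN=57+43=100 → 478/672 = 0.7113
  virginica: TP=329, FP=49+43=92, FN=34+36=70 → 658/820 = 0.8024
Lowest is class 'setosa' with F1 score = 0.696.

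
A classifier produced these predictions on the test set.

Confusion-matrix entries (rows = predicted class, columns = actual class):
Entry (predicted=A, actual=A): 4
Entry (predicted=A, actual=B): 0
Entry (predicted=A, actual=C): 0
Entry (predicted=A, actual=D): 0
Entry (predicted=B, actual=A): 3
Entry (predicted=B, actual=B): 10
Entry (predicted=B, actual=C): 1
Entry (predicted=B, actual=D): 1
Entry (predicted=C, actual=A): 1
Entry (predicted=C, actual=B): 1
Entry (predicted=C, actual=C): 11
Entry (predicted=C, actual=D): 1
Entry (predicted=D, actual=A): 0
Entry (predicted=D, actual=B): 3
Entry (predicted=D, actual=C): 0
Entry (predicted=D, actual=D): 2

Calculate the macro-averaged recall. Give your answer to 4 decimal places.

Per-class recall (TP/(TP+FN)):
  A: TP=4, FN=3+1+0=4 → 4/8 = 0.50000
  B: TP=10, FN=0+1+3=4 → 10/14 = 0.71429
  C: TP=11, FN=0+1+0=1 → 11/12 = 0.91667
  D: TP=2, FN=0+1+1=2 → 2/4 = 0.50000
Macro-recall = mean = (0.50000 + 0.71429 + 0.91667 + 0.50000) / 4 = 0.6577

0.6577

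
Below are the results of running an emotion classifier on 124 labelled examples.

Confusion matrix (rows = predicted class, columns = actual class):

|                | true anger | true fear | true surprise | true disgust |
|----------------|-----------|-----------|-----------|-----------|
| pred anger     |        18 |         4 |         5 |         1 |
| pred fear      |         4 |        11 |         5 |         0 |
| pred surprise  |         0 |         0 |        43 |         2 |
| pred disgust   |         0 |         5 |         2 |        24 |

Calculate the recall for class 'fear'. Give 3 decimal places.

Treat 'fear' as positive and all other classes as negative.
recall = TP/(TP+FN).
fear: TP=11, FN=4+0+5=9 → 11/20 = 0.5500

0.550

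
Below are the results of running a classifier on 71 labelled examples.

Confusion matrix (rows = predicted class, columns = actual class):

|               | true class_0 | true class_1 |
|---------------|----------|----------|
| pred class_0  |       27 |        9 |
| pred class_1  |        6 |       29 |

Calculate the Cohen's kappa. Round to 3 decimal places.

0.578

Observed agreement pₒ = trace/N = 56/71 = 0.7887
Expected agreement pₑ = Σ (rowᵢ·colᵢ)/N² = (33·36 + 38·35)/71² = 0.4995
κ = (pₒ − pₑ)/(1 − pₑ) = (0.7887 − 0.4995)/(1 − 0.4995) = 0.578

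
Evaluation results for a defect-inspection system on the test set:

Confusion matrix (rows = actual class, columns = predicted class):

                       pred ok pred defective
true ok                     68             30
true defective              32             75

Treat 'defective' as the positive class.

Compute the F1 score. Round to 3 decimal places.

Precision = TP/(TP+FP) = 75/105 = 0.7143
Recall = TP/(TP+FN) = 75/107 = 0.7009
F1 = 2·TP/(2·TP+FP+FN) = 150/212 = 0.708

0.708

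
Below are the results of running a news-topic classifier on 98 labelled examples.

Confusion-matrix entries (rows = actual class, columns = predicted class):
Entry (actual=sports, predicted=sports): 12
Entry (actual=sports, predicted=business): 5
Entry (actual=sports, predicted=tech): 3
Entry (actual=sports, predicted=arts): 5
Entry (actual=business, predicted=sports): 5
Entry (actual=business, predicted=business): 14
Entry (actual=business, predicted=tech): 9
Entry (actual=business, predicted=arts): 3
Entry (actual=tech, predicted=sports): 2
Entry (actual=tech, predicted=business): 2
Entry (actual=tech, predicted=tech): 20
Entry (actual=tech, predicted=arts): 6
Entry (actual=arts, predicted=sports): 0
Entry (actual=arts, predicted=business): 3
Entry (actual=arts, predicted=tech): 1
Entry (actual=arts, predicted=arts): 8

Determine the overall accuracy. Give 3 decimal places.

Accuracy = trace / total = (12+14+20+8=54) / 98 = 54/98 = 0.551

0.551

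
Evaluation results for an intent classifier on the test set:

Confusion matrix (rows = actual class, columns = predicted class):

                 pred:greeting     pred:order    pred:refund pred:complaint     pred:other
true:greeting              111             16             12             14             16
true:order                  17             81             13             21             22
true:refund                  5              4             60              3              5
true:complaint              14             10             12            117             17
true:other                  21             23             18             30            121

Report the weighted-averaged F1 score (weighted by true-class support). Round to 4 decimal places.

Per-class F1 score (2·TP/(2·TP+FP+FN)):
  greeting: TP=111, FP=17+5+14+21=57, FN=16+12+14+16=58 → 222/337 = 0.65875
  order: TP=81, FP=16+4+10+23=53, FN=17+13+21+22=73 → 162/288 = 0.56250
  refund: TP=60, FP=12+13+12+18=55, FN=5+4+3+5=17 → 120/192 = 0.62500
  complaint: TP=117, FP=14+21+3+30=68, FN=14+10+12+17=53 → 234/355 = 0.65915
  other: TP=121, FP=16+22+5+17=60, FN=21+23+18+30=92 → 242/394 = 0.61421
Weighted-F1 score = Σ (supportᵢ/N)·F1 scoreᵢ with N=783: (169/783)·0.65875 + (154/783)·0.56250 + (77/783)·0.62500 + (170/783)·0.65915 + (213/783)·0.61421 = 0.6245

0.6245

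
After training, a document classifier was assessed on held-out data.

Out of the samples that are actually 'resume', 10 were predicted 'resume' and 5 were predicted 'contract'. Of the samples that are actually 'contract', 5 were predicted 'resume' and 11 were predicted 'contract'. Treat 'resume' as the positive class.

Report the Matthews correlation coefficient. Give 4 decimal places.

0.3542

MCC = (TP·TN − FP·FN) / √((TP+FP)(TP+FN)(TN+FP)(TN+FN))
Numerator = 10·11 − 5·5 = 85
Denominator = √(15·15·16·16) = √57600 = 240.0000
MCC = 85 / 240.0000 = 0.3542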